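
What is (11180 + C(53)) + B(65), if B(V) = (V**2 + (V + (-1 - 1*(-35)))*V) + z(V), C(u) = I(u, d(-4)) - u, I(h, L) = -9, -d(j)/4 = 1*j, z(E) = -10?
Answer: 21768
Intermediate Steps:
d(j) = -4*j
C(u) = -9 - u
B(V) = -10 + V**2 + V*(34 + V) (B(V) = (V**2 + (V + (-1 - 1*(-35)))*V) - 10 = (V**2 + (V + (-1 + 35))*V) - 10 = (V**2 + (V + 34)*V) - 10 = (V**2 + (34 + V)*V) - 10 = (V**2 + V*(34 + V)) - 10 = -10 + V**2 + V*(34 + V))
(11180 + C(53)) + B(65) = (11180 + (-9 - 1*53)) + (-10 + 2*65**2 + 34*65) = (11180 + (-9 - 53)) + (-10 + 2*4225 + 2210) = (11180 - 62) + (-10 + 8450 + 2210) = 11118 + 10650 = 21768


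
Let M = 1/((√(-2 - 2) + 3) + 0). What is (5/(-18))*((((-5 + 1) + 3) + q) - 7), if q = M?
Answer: 505/234 + 5*I/117 ≈ 2.1581 + 0.042735*I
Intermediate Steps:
M = (3 - 2*I)/13 (M = 1/((√(-4) + 3) + 0) = 1/((2*I + 3) + 0) = 1/((3 + 2*I) + 0) = 1/(3 + 2*I) = (3 - 2*I)/13 ≈ 0.23077 - 0.15385*I)
q = 3/13 - 2*I/13 ≈ 0.23077 - 0.15385*I
(5/(-18))*((((-5 + 1) + 3) + q) - 7) = (5/(-18))*((((-5 + 1) + 3) + (3/13 - 2*I/13)) - 7) = (-1/18*5)*(((-4 + 3) + (3/13 - 2*I/13)) - 7) = -5*((-1 + (3/13 - 2*I/13)) - 7)/18 = -5*((-10/13 - 2*I/13) - 7)/18 = -5*(-101/13 - 2*I/13)/18 = 505/234 + 5*I/117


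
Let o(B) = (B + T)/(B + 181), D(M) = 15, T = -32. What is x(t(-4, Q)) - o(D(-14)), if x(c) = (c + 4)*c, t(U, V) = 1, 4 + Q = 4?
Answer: 997/196 ≈ 5.0867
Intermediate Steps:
Q = 0 (Q = -4 + 4 = 0)
x(c) = c*(4 + c) (x(c) = (4 + c)*c = c*(4 + c))
o(B) = (-32 + B)/(181 + B) (o(B) = (B - 32)/(B + 181) = (-32 + B)/(181 + B))
x(t(-4, Q)) - o(D(-14)) = 1*(4 + 1) - (-32 + 15)/(181 + 15) = 1*5 - (-17)/196 = 5 - (-17)/196 = 5 - 1*(-17/196) = 5 + 17/196 = 997/196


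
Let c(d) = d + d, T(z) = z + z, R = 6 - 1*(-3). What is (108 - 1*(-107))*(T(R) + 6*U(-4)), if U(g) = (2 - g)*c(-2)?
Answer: -27090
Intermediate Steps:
R = 9 (R = 6 + 3 = 9)
T(z) = 2*z
c(d) = 2*d
U(g) = -8 + 4*g (U(g) = (2 - g)*(2*(-2)) = (2 - g)*(-4) = -8 + 4*g)
(108 - 1*(-107))*(T(R) + 6*U(-4)) = (108 - 1*(-107))*(2*9 + 6*(-8 + 4*(-4))) = (108 + 107)*(18 + 6*(-8 - 16)) = 215*(18 + 6*(-24)) = 215*(18 - 144) = 215*(-126) = -27090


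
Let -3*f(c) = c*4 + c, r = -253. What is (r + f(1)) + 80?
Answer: -524/3 ≈ -174.67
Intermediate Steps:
f(c) = -5*c/3 (f(c) = -(c*4 + c)/3 = -(4*c + c)/3 = -5*c/3)
(r + f(1)) + 80 = (-253 - 5/3*1) + 80 = (-253 - 5/3) + 80 = -764/3 + 80 = -524/3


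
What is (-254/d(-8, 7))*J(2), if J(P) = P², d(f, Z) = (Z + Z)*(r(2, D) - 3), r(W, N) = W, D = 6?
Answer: 508/7 ≈ 72.571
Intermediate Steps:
d(f, Z) = -2*Z (d(f, Z) = (Z + Z)*(2 - 3) = (2*Z)*(-1) = -2*Z)
(-254/d(-8, 7))*J(2) = -254/((-2*7))*2² = -254/(-14)*4 = -254*(-1/14)*4 = (127/7)*4 = 508/7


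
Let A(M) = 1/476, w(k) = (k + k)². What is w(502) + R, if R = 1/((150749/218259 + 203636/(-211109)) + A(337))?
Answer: 6009246343942850476/5961481044277 ≈ 1.0080e+6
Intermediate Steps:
w(k) = 4*k² (w(k) = (2*k)² = 4*k²)
A(M) = 1/476
R = -21932385073956/5961481044277 (R = 1/((150749/218259 + 203636/(-211109)) + 1/476) = 1/((150749*(1/218259) + 203636*(-1/211109)) + 1/476) = 1/((150749/218259 - 203636/211109) + 1/476) = 1/(-12620919083/46076439231 + 1/476) = 1/(-5961481044277/21932385073956) = -21932385073956/5961481044277 ≈ -3.6790)
w(502) + R = 4*502² - 21932385073956/5961481044277 = 4*252004 - 21932385073956/5961481044277 = 1008016 - 21932385073956/5961481044277 = 6009246343942850476/5961481044277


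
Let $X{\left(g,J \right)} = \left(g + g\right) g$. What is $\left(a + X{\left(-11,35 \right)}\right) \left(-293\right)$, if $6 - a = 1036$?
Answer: $230884$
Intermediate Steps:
$a = -1030$ ($a = 6 - 1036 = -1030$)
$X{\left(g,J \right)} = 2 g^{2}$ ($X{\left(g,J \right)} = 2 g g = 2 g^{2}$)
$\left(a + X{\left(-11,35 \right)}\right) \left(-293\right) = \left(-1030 + 2 \left(-11\right)^{2}\right) \left(-293\right) = \left(-1030 + 2 \cdot 121\right) \left(-293\right) = \left(-1030 + 242\right) \left(-293\right) = \left(-788\right) \left(-293\right) = 230884$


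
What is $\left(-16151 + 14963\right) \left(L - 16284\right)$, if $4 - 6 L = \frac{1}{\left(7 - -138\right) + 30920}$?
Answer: $\frac{200313333066}{10355} \approx 1.9345 \cdot 10^{7}$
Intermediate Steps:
$L = \frac{124259}{186390}$ ($L = \frac{2}{3} - \frac{1}{6 \left(\left(7 - -138\right) + 30920\right)} = \frac{2}{3} - \frac{1}{6 \left(\left(7 + 138\right) + 30920\right)} = \frac{2}{3} - \frac{1}{6 \left(145 + 30920\right)} = \frac{2}{3} - \frac{1}{6 \cdot 31065} = \frac{2}{3} - \frac{1}{186390} = \frac{124259}{186390} \approx 0.66666$)
$\left(-16151 + 14963\right) \left(L - 16284\right) = \left(-16151 + 14963\right) \left(\frac{124259}{186390} - 16284\right) = \left(-1188\right) \left(- \frac{3035050501}{186390}\right) = \frac{200313333066}{10355}$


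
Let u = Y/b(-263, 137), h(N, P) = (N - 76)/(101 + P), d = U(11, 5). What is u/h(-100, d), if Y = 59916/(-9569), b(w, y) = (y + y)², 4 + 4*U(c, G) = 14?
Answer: 3100653/63219397472 ≈ 4.9046e-5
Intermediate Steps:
U(c, G) = 5/2 (U(c, G) = -1 + (¼)*14 = -1 + 7/2 = 5/2)
d = 5/2 ≈ 2.5000
h(N, P) = (-76 + N)/(101 + P)
b(w, y) = 4*y² (b(w, y) = (2*y)² = 4*y²)
Y = -59916/9569 (Y = 59916*(-1/9569) = -59916/9569 ≈ -6.2615)
u = -14979/179600561 (u = -59916/(9569*(4*137²)) = -59916/(9569*(4*18769)) = -59916/9569/75076 = -59916/9569*1/75076 = -14979/179600561 ≈ -8.3402e-5)
u/h(-100, d) = -14979*(101 + 5/2)/(-76 - 100)/179600561 = -14979/(179600561*(-176/(207/2))) = -14979/(179600561*((2/207)*(-176))) = -14979/(179600561*(-352/207)) = -14979/179600561*(-207/352) = 3100653/63219397472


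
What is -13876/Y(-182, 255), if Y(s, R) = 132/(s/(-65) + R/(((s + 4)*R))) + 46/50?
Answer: -287580100/998067 ≈ -288.14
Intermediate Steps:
Y(s, R) = 23/25 + 132/(1/(4 + s) - s/65) (Y(s, R) = 132/(s*(-1/65) + R/(((4 + s)*R))) + 46*(1/50) = 132/(-s/65 + R/((R*(4 + s)))) + 23/25 = 132/(-s/65 + R*(1/(R*(4 + s)))) + 23/25 = 132/(-s/65 + 1/(4 + s)) + 23/25 = 132/(1/(4 + s) - s/65) + 23/25 = 23/25 + 132/(1/(4 + s) - s/65))
-13876/Y(-182, 255) = -13876*25*(-65 + (-182)**2 + 4*(-182))/(-859495 - 214408*(-182) + 23*(-182)**2) = -13876*25*(-65 + 33124 - 728)/(-859495 + 39022256 + 23*33124) = -13876*808275/(-859495 + 39022256 + 761852) = -13876/((1/25)*(1/32331)*38924613) = -13876/998067/20725 = -13876*20725/998067 = -287580100/998067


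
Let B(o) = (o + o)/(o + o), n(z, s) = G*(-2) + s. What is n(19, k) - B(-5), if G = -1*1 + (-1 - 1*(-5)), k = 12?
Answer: 5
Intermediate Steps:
G = 3 (G = -1 + (-1 + 5) = -1 + 4 = 3)
n(z, s) = -6 + s (n(z, s) = 3*(-2) + s = -6 + s)
B(o) = 1 (B(o) = (2*o)/((2*o)) = (2*o)*(1/(2*o)) = 1)
n(19, k) - B(-5) = (-6 + 12) - 1*1 = 6 - 1 = 5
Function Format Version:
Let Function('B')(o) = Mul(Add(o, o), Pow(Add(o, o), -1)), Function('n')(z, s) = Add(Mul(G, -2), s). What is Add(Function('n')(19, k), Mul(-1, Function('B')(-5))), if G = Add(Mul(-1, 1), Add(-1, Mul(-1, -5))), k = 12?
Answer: 5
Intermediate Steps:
G = 3 (G = Add(-1, Add(-1, 5)) = Add(-1, 4) = 3)
Function('n')(z, s) = Add(-6, s) (Function('n')(z, s) = Add(Mul(3, -2), s) = Add(-6, s))
Function('B')(o) = 1 (Function('B')(o) = Mul(Mul(2, o), Pow(Mul(2, o), -1)) = Mul(Mul(2, o), Mul(Rational(1, 2), Pow(o, -1))) = 1)
Add(Function('n')(19, k), Mul(-1, Function('B')(-5))) = Add(Add(-6, 12), Mul(-1, 1)) = Add(6, -1) = 5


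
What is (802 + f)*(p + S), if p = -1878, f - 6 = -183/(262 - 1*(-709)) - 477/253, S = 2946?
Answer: 211449302184/245663 ≈ 8.6073e+5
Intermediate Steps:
f = 964512/245663 (f = 6 + (-183/(262 - 1*(-709)) - 477/253) = 6 + (-183/(262 + 709) - 477*1/253) = 6 + (-183/971 - 477/253) = 6 - 509466/245663 = 964512/245663 ≈ 3.9262)
(802 + f)*(p + S) = (802 + 964512/245663)*(-1878 + 2946) = (197986238/245663)*1068 = 211449302184/245663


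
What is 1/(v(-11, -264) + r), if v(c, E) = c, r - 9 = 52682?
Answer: 1/52680 ≈ 1.8983e-5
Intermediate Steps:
r = 52691 (r = 9 + 52682 = 52691)
1/(v(-11, -264) + r) = 1/(-11 + 52691) = 1/52680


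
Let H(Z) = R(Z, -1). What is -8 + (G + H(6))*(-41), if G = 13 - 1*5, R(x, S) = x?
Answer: -582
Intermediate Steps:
H(Z) = Z
G = 8 (G = 13 - 5 = 8)
-8 + (G + H(6))*(-41) = -8 + (8 + 6)*(-41) = -8 + 14*(-41) = -8 - 574 = -582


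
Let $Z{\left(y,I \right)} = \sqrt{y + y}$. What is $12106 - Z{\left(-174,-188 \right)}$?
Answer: $12106 - 2 i \sqrt{87} \approx 12106.0 - 18.655 i$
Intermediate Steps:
$Z{\left(y,I \right)} = \sqrt{2} \sqrt{y}$ ($Z{\left(y,I \right)} = \sqrt{2 y} = \sqrt{2} \sqrt{y}$)
$12106 - Z{\left(-174,-188 \right)} = 12106 - \sqrt{2} \sqrt{-174} = 12106 - \sqrt{2} i \sqrt{174} = 12106 - 2 i \sqrt{87}$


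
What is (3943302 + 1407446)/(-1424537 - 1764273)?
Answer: -2675374/1594405 ≈ -1.6780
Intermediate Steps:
(3943302 + 1407446)/(-1424537 - 1764273) = 5350748/(-3188810) = 5350748*(-1/3188810) = -2675374/1594405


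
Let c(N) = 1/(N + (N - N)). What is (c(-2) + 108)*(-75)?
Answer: -16125/2 ≈ -8062.5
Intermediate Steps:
c(N) = 1/N (c(N) = 1/(N + 0) = 1/N)
(c(-2) + 108)*(-75) = (1/(-2) + 108)*(-75) = (-1/2 + 108)*(-75) = (215/2)*(-75) = -16125/2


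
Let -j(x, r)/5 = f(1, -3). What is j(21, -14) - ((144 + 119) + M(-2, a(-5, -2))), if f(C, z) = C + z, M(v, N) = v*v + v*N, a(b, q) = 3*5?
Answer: -227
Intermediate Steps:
a(b, q) = 15
M(v, N) = v² + N*v
j(x, r) = 10 (j(x, r) = -5*(1 - 3) = -5*(-2) = 10)
j(21, -14) - ((144 + 119) + M(-2, a(-5, -2))) = 10 - ((144 + 119) - 2*(15 - 2)) = 10 - (263 - 2*13) = 10 - (263 - 26) = 10 - 1*237 = 10 - 237 = -227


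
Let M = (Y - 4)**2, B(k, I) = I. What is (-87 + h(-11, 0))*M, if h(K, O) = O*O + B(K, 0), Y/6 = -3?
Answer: -42108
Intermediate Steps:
Y = -18 (Y = 6*(-3) = -18)
M = 484 (M = (-18 - 4)**2 = (-22)**2 = 484)
h(K, O) = O**2 (h(K, O) = O*O + 0 = O**2 + 0 = O**2)
(-87 + h(-11, 0))*M = (-87 + 0**2)*484 = (-87 + 0)*484 = -87*484 = -42108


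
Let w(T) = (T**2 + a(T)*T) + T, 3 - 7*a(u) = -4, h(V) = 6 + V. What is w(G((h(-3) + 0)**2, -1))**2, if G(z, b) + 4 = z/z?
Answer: 9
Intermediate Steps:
a(u) = 1 (a(u) = 3/7 - 1/7*(-4) = 3/7 + 4/7 = 1)
G(z, b) = -3 (G(z, b) = -4 + z/z = -4 + 1 = -3)
w(T) = T**2 + 2*T (w(T) = (T**2 + 1*T) + T = (T**2 + T) + T = (T + T**2) + T = T**2 + 2*T)
w(G((h(-3) + 0)**2, -1))**2 = (-3*(2 - 3))**2 = (-3*(-1))**2 = 3**2 = 9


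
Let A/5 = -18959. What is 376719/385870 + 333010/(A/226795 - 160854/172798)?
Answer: -251790166179539503577/1019878900011290 ≈ -2.4688e+5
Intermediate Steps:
A = -94795 (A = 5*(-18959) = -94795)
376719/385870 + 333010/(A/226795 - 160854/172798) = 376719/385870 + 333010/(-94795/226795 - 160854/172798) = 376719*(1/385870) + 333010/(-94795*1/226795 - 160854*1/172798) = 376719/385870 + 333010/(-18959/45359 - 80427/86399) = 376719/385870 + 333010/(-5286126934/3918972241) = 376719/385870 + 333010*(-3918972241/5286126934) = 376719/385870 - 652528472987705/2643063467 = -251790166179539503577/1019878900011290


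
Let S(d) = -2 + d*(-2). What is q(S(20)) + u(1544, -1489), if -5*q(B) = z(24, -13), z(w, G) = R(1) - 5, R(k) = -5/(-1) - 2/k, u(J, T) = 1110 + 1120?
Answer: 11152/5 ≈ 2230.4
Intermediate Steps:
u(J, T) = 2230
R(k) = 5 - 2/k (R(k) = -5*(-1) - 2/k = 5 - 2/k)
S(d) = -2 - 2*d
z(w, G) = -2 (z(w, G) = (5 - 2/1) - 5 = (5 - 2*1) - 5 = (5 - 2) - 5 = 3 - 5 = -2)
q(B) = ⅖ (q(B) = -⅕*(-2) = ⅖)
q(S(20)) + u(1544, -1489) = ⅖ + 2230 = 11152/5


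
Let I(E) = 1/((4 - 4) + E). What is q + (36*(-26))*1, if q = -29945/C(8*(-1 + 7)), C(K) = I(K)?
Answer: -1438296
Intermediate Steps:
I(E) = 1/E (I(E) = 1/(0 + E) = 1/E)
C(K) = 1/K
q = -1437360 (q = -29945*8*(-1 + 7) = -29945*8*6 = -29945/(1/48) = -29945/1/48 = -29945*48 = -1437360)
q + (36*(-26))*1 = -1437360 + (36*(-26))*1 = -1437360 - 936*1 = -1437360 - 936 = -1438296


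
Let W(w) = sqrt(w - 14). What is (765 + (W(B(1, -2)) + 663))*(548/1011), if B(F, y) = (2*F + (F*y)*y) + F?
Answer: 260848/337 + 548*I*sqrt(7)/1011 ≈ 774.03 + 1.4341*I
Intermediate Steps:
B(F, y) = 3*F + F*y**2 (B(F, y) = (2*F + F*y**2) + F = 3*F + F*y**2)
W(w) = sqrt(-14 + w)
(765 + (W(B(1, -2)) + 663))*(548/1011) = (765 + (sqrt(-14 + 1*(3 + (-2)**2)) + 663))*(548/1011) = (765 + (sqrt(-14 + 1*(3 + 4)) + 663))*(548*(1/1011)) = (765 + (sqrt(-14 + 1*7) + 663))*(548/1011) = (765 + (sqrt(-14 + 7) + 663))*(548/1011) = (765 + (sqrt(-7) + 663))*(548/1011) = (765 + (I*sqrt(7) + 663))*(548/1011) = (765 + (663 + I*sqrt(7)))*(548/1011) = (1428 + I*sqrt(7))*(548/1011) = 260848/337 + 548*I*sqrt(7)/1011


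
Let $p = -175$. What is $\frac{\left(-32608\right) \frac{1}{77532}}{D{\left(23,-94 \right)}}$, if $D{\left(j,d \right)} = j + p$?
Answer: $\frac{1019}{368277} \approx 0.0027669$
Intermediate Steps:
$D{\left(j,d \right)} = -175 + j$ ($D{\left(j,d \right)} = j - 175 = -175 + j$)
$\frac{\left(-32608\right) \frac{1}{77532}}{D{\left(23,-94 \right)}} = \frac{\left(-32608\right) \frac{1}{77532}}{-175 + 23} = \frac{\left(-32608\right) \frac{1}{77532}}{-152} = \left(- \frac{8152}{19383}\right) \left(- \frac{1}{152}\right) = \frac{1019}{368277}$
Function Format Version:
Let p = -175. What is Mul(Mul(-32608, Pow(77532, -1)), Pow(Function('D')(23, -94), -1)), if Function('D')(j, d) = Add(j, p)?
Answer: Rational(1019, 368277) ≈ 0.0027669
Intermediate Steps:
Function('D')(j, d) = Add(-175, j) (Function('D')(j, d) = Add(j, -175) = Add(-175, j))
Mul(Mul(-32608, Pow(77532, -1)), Pow(Function('D')(23, -94), -1)) = Mul(Mul(-32608, Pow(77532, -1)), Pow(Add(-175, 23), -1)) = Mul(Mul(-32608, Rational(1, 77532)), Pow(-152, -1)) = Mul(Rational(-8152, 19383), Rational(-1, 152)) = Rational(1019, 368277)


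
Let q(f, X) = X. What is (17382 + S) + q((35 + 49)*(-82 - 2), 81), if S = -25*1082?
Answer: -9587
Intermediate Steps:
S = -27050
(17382 + S) + q((35 + 49)*(-82 - 2), 81) = (17382 - 27050) + 81 = -9668 + 81 = -9587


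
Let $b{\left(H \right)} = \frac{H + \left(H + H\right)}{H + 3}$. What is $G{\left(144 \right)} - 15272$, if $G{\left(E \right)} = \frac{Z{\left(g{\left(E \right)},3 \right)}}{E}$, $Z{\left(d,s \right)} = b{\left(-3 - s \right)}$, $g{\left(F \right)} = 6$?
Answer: $- \frac{366527}{24} \approx -15272.0$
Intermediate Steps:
$b{\left(H \right)} = \frac{3 H}{3 + H}$ ($b{\left(H \right)} = \frac{H + 2 H}{3 + H} = \frac{3 H}{3 + H}$)
$Z{\left(d,s \right)} = - \frac{3 \left(-3 - s\right)}{s}$ ($Z{\left(d,s \right)} = \frac{3 \left(-3 - s\right)}{3 - \left(3 + s\right)} = \frac{3 \left(-3 - s\right)}{\left(-1\right) s} = 3 \left(-3 - s\right) \left(- \frac{1}{s}\right) = - \frac{3 \left(-3 - s\right)}{s}$)
$G{\left(E \right)} = \frac{6}{E}$ ($G{\left(E \right)} = \frac{3 + \frac{9}{3}}{E} = \frac{3 + 9 \cdot \frac{1}{3}}{E} = \frac{3 + 3}{E} = \frac{6}{E}$)
$G{\left(144 \right)} - 15272 = \frac{6}{144} - 15272 = 6 \cdot \frac{1}{144} - 15272 = \frac{1}{24} - 15272 = - \frac{366527}{24}$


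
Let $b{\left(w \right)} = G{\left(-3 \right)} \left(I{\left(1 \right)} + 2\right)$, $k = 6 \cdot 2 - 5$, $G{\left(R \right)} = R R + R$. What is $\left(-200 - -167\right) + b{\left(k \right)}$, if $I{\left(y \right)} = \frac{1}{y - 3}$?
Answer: $-24$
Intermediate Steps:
$G{\left(R \right)} = R + R^{2}$ ($G{\left(R \right)} = R^{2} + R = R + R^{2}$)
$k = 7$ ($k = 12 - 5 = 7$)
$I{\left(y \right)} = \frac{1}{-3 + y}$
$b{\left(w \right)} = 9$ ($b{\left(w \right)} = - 3 \left(1 - 3\right) \left(\frac{1}{-3 + 1} + 2\right) = \left(-3\right) \left(-2\right) \left(\frac{1}{-2} + 2\right) = 6 \left(- \frac{1}{2} + 2\right) = 6 \cdot \frac{3}{2} = 9$)
$\left(-200 - -167\right) + b{\left(k \right)} = \left(-200 - -167\right) + 9 = \left(-200 + 167\right) + 9 = -33 + 9 = -24$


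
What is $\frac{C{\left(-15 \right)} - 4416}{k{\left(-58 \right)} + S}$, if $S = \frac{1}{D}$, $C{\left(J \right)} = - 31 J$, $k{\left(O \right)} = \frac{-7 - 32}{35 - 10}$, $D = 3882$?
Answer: $\frac{383444550}{151373} \approx 2533.1$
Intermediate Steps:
$k{\left(O \right)} = - \frac{39}{25}$
$S = \frac{1}{3882} \approx 0.0002576$
$\frac{C{\left(-15 \right)} - 4416}{k{\left(-58 \right)} + S} = \frac{\left(-31\right) \left(-15\right) - 4416}{- \frac{39}{25} + \frac{1}{3882}} = \frac{465 - 4416}{- \frac{151373}{97050}} = \left(-3951\right) \left(- \frac{97050}{151373}\right) = \frac{383444550}{151373}$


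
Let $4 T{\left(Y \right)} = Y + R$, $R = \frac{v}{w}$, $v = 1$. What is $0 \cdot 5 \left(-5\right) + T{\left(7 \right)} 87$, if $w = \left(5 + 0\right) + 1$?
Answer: $\frac{1247}{8} \approx 155.88$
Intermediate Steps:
$w = 6$ ($w = 5 + 1 = 6$)
$R = \frac{1}{6}$ ($R = 1 \cdot \frac{1}{6} = \frac{1}{6} \approx 0.16667$)
$T{\left(Y \right)} = \frac{1}{24} + \frac{Y}{4}$ ($T{\left(Y \right)} = \frac{Y + \frac{1}{6}}{4} = \frac{\frac{1}{6} + Y}{4} = \frac{1}{24} + \frac{Y}{4}$)
$0 \cdot 5 \left(-5\right) + T{\left(7 \right)} 87 = 0 \cdot 5 \left(-5\right) + \left(\frac{1}{24} + \frac{1}{4} \cdot 7\right) 87 = 0 \left(-5\right) + \left(\frac{1}{24} + \frac{7}{4}\right) 87 = 0 + \frac{43}{24} \cdot 87 = 0 + \frac{1247}{8} = \frac{1247}{8}$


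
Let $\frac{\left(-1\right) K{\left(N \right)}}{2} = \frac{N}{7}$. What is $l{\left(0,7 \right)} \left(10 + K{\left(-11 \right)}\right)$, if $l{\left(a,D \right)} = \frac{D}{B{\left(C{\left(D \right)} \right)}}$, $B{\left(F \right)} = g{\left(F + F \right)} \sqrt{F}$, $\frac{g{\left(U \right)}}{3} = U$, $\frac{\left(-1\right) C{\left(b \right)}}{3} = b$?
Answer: $\frac{46 i \sqrt{21}}{1323} \approx 0.15933 i$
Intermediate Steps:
$C{\left(b \right)} = - 3 b$
$g{\left(U \right)} = 3 U$
$K{\left(N \right)} = - \frac{2 N}{7}$ ($K{\left(N \right)} = - 2 \frac{N}{7} = - \frac{2 N}{7}$)
$B{\left(F \right)} = 6 F^{\frac{3}{2}}$ ($B{\left(F \right)} = 3 \left(F + F\right) \sqrt{F} = 3 \cdot 2 F \sqrt{F} = 6 F \sqrt{F} = 6 F^{\frac{3}{2}}$)
$l{\left(a,D \right)} = \frac{D \sqrt{3}}{54 \left(- D\right)^{\frac{3}{2}}}$ ($l{\left(a,D \right)} = \frac{D}{6 \left(- 3 D\right)^{\frac{3}{2}}} = \frac{D}{6 \cdot 3 \sqrt{3} \left(- D\right)^{\frac{3}{2}}} = \frac{D}{18 \sqrt{3} \left(- D\right)^{\frac{3}{2}}} = D \frac{\sqrt{3}}{54 \left(- D\right)^{\frac{3}{2}}} = \frac{D \sqrt{3}}{54 \left(- D\right)^{\frac{3}{2}}}$)
$l{\left(0,7 \right)} \left(10 + K{\left(-11 \right)}\right) = - \frac{\sqrt{3}}{54 i \sqrt{7}} \left(10 - - \frac{22}{7}\right) = - \frac{\sqrt{3}}{54 i \sqrt{7}} \left(10 + \frac{22}{7}\right) = - \frac{\sqrt{3} \left(- \frac{i \sqrt{7}}{7}\right)}{54} \cdot \frac{92}{7} = \frac{i \sqrt{21}}{378} \cdot \frac{92}{7} = \frac{46 i \sqrt{21}}{1323}$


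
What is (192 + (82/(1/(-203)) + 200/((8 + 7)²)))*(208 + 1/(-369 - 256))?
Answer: -6416663974/1875 ≈ -3.4222e+6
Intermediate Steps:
(192 + (82/(1/(-203)) + 200/((8 + 7)²)))*(208 + 1/(-369 - 256)) = (192 + (82/(-1/203) + 200/(15²)))*(208 + 1/(-625)) = (192 + (82*(-203) + 200/225))*(208 - 1/625) = (192 + (-16646 + 200*(1/225)))*(129999/625) = (192 + (-16646 + 8/9))*(129999/625) = (192 - 149806/9)*(129999/625) = -148078/9*129999/625 = -6416663974/1875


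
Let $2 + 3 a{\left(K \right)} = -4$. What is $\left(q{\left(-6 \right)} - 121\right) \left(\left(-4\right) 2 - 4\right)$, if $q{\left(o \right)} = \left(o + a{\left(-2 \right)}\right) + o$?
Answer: $1620$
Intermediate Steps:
$a{\left(K \right)} = -2$ ($a{\left(K \right)} = - \frac{2}{3} + \frac{1}{3} \left(-4\right) = - \frac{2}{3} - \frac{4}{3} = -2$)
$q{\left(o \right)} = -2 + 2 o$ ($q{\left(o \right)} = \left(o - 2\right) + o = \left(-2 + o\right) + o = -2 + 2 o$)
$\left(q{\left(-6 \right)} - 121\right) \left(\left(-4\right) 2 - 4\right) = \left(\left(-2 + 2 \left(-6\right)\right) - 121\right) \left(\left(-4\right) 2 - 4\right) = \left(\left(-2 - 12\right) - 121\right) \left(-8 - 4\right) = \left(-14 - 121\right) \left(-12\right) = \left(-135\right) \left(-12\right) = 1620$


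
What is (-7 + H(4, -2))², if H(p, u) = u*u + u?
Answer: 25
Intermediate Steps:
H(p, u) = u + u² (H(p, u) = u² + u = u + u²)
(-7 + H(4, -2))² = (-7 - 2*(1 - 2))² = (-7 - 2*(-1))² = (-7 + 2)² = (-5)² = 25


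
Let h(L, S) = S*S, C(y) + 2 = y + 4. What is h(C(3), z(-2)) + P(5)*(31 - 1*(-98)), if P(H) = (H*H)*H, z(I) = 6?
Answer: 16161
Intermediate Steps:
C(y) = 2 + y (C(y) = -2 + (y + 4) = -2 + (4 + y) = 2 + y)
P(H) = H³ (P(H) = H²*H = H³)
h(L, S) = S²
h(C(3), z(-2)) + P(5)*(31 - 1*(-98)) = 6² + 5³*(31 - 1*(-98)) = 36 + 125*(31 + 98) = 36 + 125*129 = 36 + 16125 = 16161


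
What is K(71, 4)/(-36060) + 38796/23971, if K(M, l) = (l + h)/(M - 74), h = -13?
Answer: 466303949/288131420 ≈ 1.6184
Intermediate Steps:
K(M, l) = (-13 + l)/(-74 + M) (K(M, l) = (l - 13)/(M - 74) = (-13 + l)/(-74 + M))
K(71, 4)/(-36060) + 38796/23971 = ((-13 + 4)/(-74 + 71))/(-36060) + 38796/23971 = (-9/(-3))*(-1/36060) + 38796*(1/23971) = -1/3*(-9)*(-1/36060) + 38796/23971 = 3*(-1/36060) + 38796/23971 = -1/12020 + 38796/23971 = 466303949/288131420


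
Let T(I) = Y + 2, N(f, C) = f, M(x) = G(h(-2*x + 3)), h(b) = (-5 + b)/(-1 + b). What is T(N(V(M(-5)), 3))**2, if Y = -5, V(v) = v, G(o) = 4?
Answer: 9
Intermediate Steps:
h(b) = (-5 + b)/(-1 + b)
M(x) = 4
T(I) = -3 (T(I) = -5 + 2 = -3)
T(N(V(M(-5)), 3))**2 = (-3)**2 = 9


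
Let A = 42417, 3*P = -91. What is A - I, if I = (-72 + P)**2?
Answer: 287504/9 ≈ 31945.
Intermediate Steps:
P = -91/3 (P = (1/3)*(-91) = -91/3 ≈ -30.333)
I = 94249/9 (I = (-72 - 91/3)**2 = (-307/3)**2 = 94249/9 ≈ 10472.)
A - I = 42417 - 1*94249/9 = 42417 - 94249/9 = 287504/9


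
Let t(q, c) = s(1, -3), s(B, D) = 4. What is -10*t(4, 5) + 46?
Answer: 6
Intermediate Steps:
t(q, c) = 4
-10*t(4, 5) + 46 = -10*4 + 46 = -40 + 46 = 6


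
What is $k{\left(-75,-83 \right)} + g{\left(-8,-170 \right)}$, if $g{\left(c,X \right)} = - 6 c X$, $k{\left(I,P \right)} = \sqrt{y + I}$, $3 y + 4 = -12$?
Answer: $-8160 + \frac{i \sqrt{723}}{3} \approx -8160.0 + 8.9629 i$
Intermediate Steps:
$y = - \frac{16}{3}$ ($y = - \frac{4}{3} + \frac{1}{3} \left(-12\right) = - \frac{4}{3} - 4 = - \frac{16}{3} \approx -5.3333$)
$k{\left(I,P \right)} = \sqrt{- \frac{16}{3} + I}$
$g{\left(c,X \right)} = - 6 X c$
$k{\left(-75,-83 \right)} + g{\left(-8,-170 \right)} = \frac{\sqrt{-48 + 9 \left(-75\right)}}{3} - \left(-1020\right) \left(-8\right) = \frac{\sqrt{-48 - 675}}{3} - 8160 = \frac{\sqrt{-723}}{3} - 8160 = \frac{i \sqrt{723}}{3} - 8160 = -8160 + \frac{i \sqrt{723}}{3}$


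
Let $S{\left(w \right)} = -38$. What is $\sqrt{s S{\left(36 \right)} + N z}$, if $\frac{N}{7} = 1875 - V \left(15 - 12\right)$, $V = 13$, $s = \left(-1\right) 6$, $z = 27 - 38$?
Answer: $2 i \sqrt{35286} \approx 375.69 i$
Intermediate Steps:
$z = -11$
$s = -6$
$N = 12852$ ($N = 7 \left(1875 - 13 \left(15 - 12\right)\right) = 7 \left(1875 - 13 \cdot 3\right) = 7 \left(1875 - 39\right) = 7 \cdot 1836 = 12852$)
$\sqrt{s S{\left(36 \right)} + N z} = \sqrt{\left(-6\right) \left(-38\right) + 12852 \left(-11\right)} = \sqrt{228 - 141372} = \sqrt{-141144} = 2 i \sqrt{35286}$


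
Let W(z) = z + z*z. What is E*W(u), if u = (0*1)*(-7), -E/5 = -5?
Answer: 0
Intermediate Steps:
E = 25 (E = -5*(-5) = 25)
u = 0 (u = 0*(-7) = 0)
W(z) = z + z²
E*W(u) = 25*(0*(1 + 0)) = 25*(0*1) = 25*0 = 0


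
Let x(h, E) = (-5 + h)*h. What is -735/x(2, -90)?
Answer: 245/2 ≈ 122.50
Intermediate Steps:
x(h, E) = h*(-5 + h)
-735/x(2, -90) = -735*1/(2*(-5 + 2)) = -735/(2*(-3)) = -735/(-6) = -735*(-⅙) = 245/2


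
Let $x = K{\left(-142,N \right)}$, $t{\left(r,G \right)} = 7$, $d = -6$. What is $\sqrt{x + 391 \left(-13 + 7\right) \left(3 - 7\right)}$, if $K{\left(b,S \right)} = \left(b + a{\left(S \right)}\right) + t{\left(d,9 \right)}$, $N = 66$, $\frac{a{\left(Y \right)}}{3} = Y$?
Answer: $\sqrt{9447} \approx 97.196$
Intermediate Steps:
$a{\left(Y \right)} = 3 Y$
$K{\left(b,S \right)} = 7 + b + 3 S$ ($K{\left(b,S \right)} = \left(b + 3 S\right) + 7 = 7 + b + 3 S$)
$x = 63$ ($x = 7 - 142 + 3 \cdot 66 = 7 - 142 + 198 = 63$)
$\sqrt{x + 391 \left(-13 + 7\right) \left(3 - 7\right)} = \sqrt{63 + 391 \left(-13 + 7\right) \left(3 - 7\right)} = \sqrt{63 + 391 \left(\left(-6\right) \left(-4\right)\right)} = \sqrt{63 + 391 \cdot 24} = \sqrt{63 + 9384} = \sqrt{9447}$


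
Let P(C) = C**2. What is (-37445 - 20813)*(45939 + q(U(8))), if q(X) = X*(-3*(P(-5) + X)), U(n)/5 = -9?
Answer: -2519017662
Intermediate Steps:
U(n) = -45 (U(n) = 5*(-9) = -45)
q(X) = X*(-75 - 3*X) (q(X) = X*(-3*((-5)**2 + X)) = X*(-3*(25 + X)) = X*(-75 - 3*X))
(-37445 - 20813)*(45939 + q(U(8))) = (-37445 - 20813)*(45939 - 3*(-45)*(25 - 45)) = -58258*(45939 - 3*(-45)*(-20)) = -58258*(45939 - 2700) = -58258*43239 = -2519017662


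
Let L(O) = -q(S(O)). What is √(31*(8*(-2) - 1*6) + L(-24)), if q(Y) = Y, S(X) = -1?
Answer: I*√681 ≈ 26.096*I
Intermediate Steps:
L(O) = 1 (L(O) = -1*(-1) = 1)
√(31*(8*(-2) - 1*6) + L(-24)) = √(31*(8*(-2) - 1*6) + 1) = √(31*(-16 - 6) + 1) = √(31*(-22) + 1) = √(-682 + 1) = √(-681) = I*√681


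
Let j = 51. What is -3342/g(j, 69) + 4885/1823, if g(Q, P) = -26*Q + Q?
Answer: 4106947/774775 ≈ 5.3008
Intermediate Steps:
g(Q, P) = -25*Q
-3342/g(j, 69) + 4885/1823 = -3342/((-25*51)) + 4885/1823 = -3342/(-1275) + 4885*(1/1823) = -3342*(-1/1275) + 4885/1823 = 1114/425 + 4885/1823 = 4106947/774775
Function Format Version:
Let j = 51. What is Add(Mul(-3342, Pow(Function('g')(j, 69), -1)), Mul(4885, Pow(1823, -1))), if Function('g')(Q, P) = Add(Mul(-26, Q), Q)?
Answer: Rational(4106947, 774775) ≈ 5.3008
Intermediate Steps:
Function('g')(Q, P) = Mul(-25, Q)
Add(Mul(-3342, Pow(Function('g')(j, 69), -1)), Mul(4885, Pow(1823, -1))) = Add(Mul(-3342, Pow(Mul(-25, 51), -1)), Mul(4885, Pow(1823, -1))) = Add(Mul(-3342, Pow(-1275, -1)), Mul(4885, Rational(1, 1823))) = Add(Mul(-3342, Rational(-1, 1275)), Rational(4885, 1823)) = Add(Rational(1114, 425), Rational(4885, 1823)) = Rational(4106947, 774775)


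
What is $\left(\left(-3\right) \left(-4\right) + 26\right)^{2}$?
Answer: $1444$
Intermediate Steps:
$\left(\left(-3\right) \left(-4\right) + 26\right)^{2} = \left(12 + 26\right)^{2} = 38^{2} = 1444$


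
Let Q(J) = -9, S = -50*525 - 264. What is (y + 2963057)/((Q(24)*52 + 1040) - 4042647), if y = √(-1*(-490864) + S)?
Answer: -2963057/4042075 - √18574/808415 ≈ -0.73322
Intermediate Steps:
S = -26514 (S = -26250 - 264 = -26514)
y = 5*√18574 (y = √(-1*(-490864) - 26514) = √(490864 - 26514) = √464350 = 5*√18574 ≈ 681.43)
(y + 2963057)/((Q(24)*52 + 1040) - 4042647) = (5*√18574 + 2963057)/((-9*52 + 1040) - 4042647) = (2963057 + 5*√18574)/((-468 + 1040) - 4042647) = (2963057 + 5*√18574)/(572 - 4042647) = (2963057 + 5*√18574)/(-4042075) = (2963057 + 5*√18574)*(-1/4042075) = -2963057/4042075 - √18574/808415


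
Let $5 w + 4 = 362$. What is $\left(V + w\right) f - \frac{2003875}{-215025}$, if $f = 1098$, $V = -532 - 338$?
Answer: $- \frac{37699640041}{43005} \approx -8.7663 \cdot 10^{5}$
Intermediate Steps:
$w = \frac{358}{5}$ ($w = - \frac{4}{5} + \frac{1}{5} \cdot 362 = - \frac{4}{5} + \frac{362}{5} = \frac{358}{5} \approx 71.6$)
$V = -870$
$\left(V + w\right) f - \frac{2003875}{-215025} = \left(-870 + \frac{358}{5}\right) 1098 - \frac{2003875}{-215025} = \left(- \frac{3992}{5}\right) 1098 - - \frac{80155}{8601} = - \frac{4383216}{5} + \frac{80155}{8601} = - \frac{37699640041}{43005}$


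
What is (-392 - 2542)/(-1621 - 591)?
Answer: 1467/1106 ≈ 1.3264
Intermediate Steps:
(-392 - 2542)/(-1621 - 591) = -2934/(-2212) = -2934*(-1/2212) = 1467/1106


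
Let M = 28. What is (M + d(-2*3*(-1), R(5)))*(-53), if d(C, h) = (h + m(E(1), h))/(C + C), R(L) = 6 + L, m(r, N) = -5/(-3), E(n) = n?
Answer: -27719/18 ≈ -1539.9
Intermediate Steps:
m(r, N) = 5/3 (m(r, N) = -5*(-⅓) = 5/3)
d(C, h) = (5/3 + h)/(2*C) (d(C, h) = (h + 5/3)/(C + C) = (5/3 + h)/((2*C)) = (5/3 + h)*(1/(2*C)) = (5/3 + h)/(2*C))
(M + d(-2*3*(-1), R(5)))*(-53) = (28 + (5 + 3*(6 + 5))/(6*((-2*3*(-1)))))*(-53) = (28 + (5 + 3*11)/(6*((-6*(-1)))))*(-53) = (28 + (⅙)*(5 + 33)/6)*(-53) = (28 + (⅙)*(⅙)*38)*(-53) = (28 + 19/18)*(-53) = (523/18)*(-53) = -27719/18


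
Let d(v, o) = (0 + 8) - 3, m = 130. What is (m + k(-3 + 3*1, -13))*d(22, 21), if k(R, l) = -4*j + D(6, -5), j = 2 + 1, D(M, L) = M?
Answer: 620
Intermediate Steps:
d(v, o) = 5 (d(v, o) = 8 - 3 = 5)
j = 3
k(R, l) = -6 (k(R, l) = -4*3 + 6 = -12 + 6 = -6)
(m + k(-3 + 3*1, -13))*d(22, 21) = (130 - 6)*5 = 124*5 = 620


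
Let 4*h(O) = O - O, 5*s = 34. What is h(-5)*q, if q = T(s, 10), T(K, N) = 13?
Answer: 0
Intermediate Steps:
s = 34/5 (s = (⅕)*34 = 34/5 ≈ 6.8000)
q = 13
h(O) = 0 (h(O) = (O - O)/4 = (¼)*0 = 0)
h(-5)*q = 0*13 = 0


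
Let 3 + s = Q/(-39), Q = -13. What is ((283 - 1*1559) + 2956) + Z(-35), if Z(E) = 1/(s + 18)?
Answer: 77283/46 ≈ 1680.1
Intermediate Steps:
s = -8/3 (s = -3 - 13/(-39) = -3 - 13*(-1/39) = -3 + ⅓ = -8/3 ≈ -2.6667)
Z(E) = 3/46 (Z(E) = 1/(-8/3 + 18) = 1/(46/3) = 3/46)
((283 - 1*1559) + 2956) + Z(-35) = ((283 - 1*1559) + 2956) + 3/46 = ((283 - 1559) + 2956) + 3/46 = (-1276 + 2956) + 3/46 = 1680 + 3/46 = 77283/46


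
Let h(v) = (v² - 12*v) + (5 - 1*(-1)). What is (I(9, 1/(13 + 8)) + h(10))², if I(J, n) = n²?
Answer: 38105929/194481 ≈ 195.94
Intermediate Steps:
h(v) = 6 + v² - 12*v (h(v) = (v² - 12*v) + (5 + 1) = (v² - 12*v) + 6 = 6 + v² - 12*v)
(I(9, 1/(13 + 8)) + h(10))² = ((1/(13 + 8))² + (6 + 10² - 12*10))² = ((1/21)² + (6 + 100 - 120))² = ((1/21)² - 14)² = (1/441 - 14)² = (-6173/441)² = 38105929/194481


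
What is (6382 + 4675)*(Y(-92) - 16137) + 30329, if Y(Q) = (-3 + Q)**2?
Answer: -78607055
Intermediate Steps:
(6382 + 4675)*(Y(-92) - 16137) + 30329 = (6382 + 4675)*((-3 - 92)**2 - 16137) + 30329 = 11057*((-95)**2 - 16137) + 30329 = 11057*(9025 - 16137) + 30329 = 11057*(-7112) + 30329 = -78637384 + 30329 = -78607055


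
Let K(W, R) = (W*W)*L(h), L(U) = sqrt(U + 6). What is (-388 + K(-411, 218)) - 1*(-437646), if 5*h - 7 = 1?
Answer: 437258 + 168921*sqrt(190)/5 ≈ 9.0294e+5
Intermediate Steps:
h = 8/5 (h = 7/5 + (1/5)*1 = 7/5 + 1/5 = 8/5 ≈ 1.6000)
L(U) = sqrt(6 + U)
K(W, R) = sqrt(190)*W**2/5 (K(W, R) = (W*W)*sqrt(6 + 8/5) = W**2*sqrt(38/5) = W**2*(sqrt(190)/5) = sqrt(190)*W**2/5)
(-388 + K(-411, 218)) - 1*(-437646) = (-388 + (1/5)*sqrt(190)*(-411)**2) - 1*(-437646) = (-388 + (1/5)*sqrt(190)*168921) + 437646 = (-388 + 168921*sqrt(190)/5) + 437646 = 437258 + 168921*sqrt(190)/5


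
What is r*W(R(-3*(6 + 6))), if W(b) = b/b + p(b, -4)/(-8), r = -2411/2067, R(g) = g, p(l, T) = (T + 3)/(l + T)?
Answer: -769109/661440 ≈ -1.1628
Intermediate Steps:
p(l, T) = (3 + T)/(T + l)
r = -2411/2067 (r = -2411*1/2067 = -2411/2067 ≈ -1.1664)
W(b) = 1 + 1/(8*(-4 + b)) (W(b) = b/b + ((3 - 4)/(-4 + b))/(-8) = 1 + (-1/(-4 + b))*(-1/8) = 1 - 1/(-4 + b)*(-1/8) = 1 + 1/(8*(-4 + b)))
r*W(R(-3*(6 + 6))) = -2411*(-31/8 - 3*(6 + 6))/(2067*(-4 - 3*(6 + 6))) = -2411*(-31/8 - 3*12)/(2067*(-4 - 3*12)) = -2411*(-31/8 - 36)/(2067*(-4 - 36)) = -2411*(-319)/(2067*(-40)*8) = -(-2411)*(-319)/(82680*8) = -2411/2067*319/320 = -769109/661440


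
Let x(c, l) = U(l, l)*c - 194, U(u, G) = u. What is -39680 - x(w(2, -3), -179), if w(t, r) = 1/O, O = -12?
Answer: -474011/12 ≈ -39501.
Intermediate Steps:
w(t, r) = -1/12 (w(t, r) = 1/(-12) = -1/12)
x(c, l) = -194 + c*l (x(c, l) = l*c - 194 = c*l - 194 = -194 + c*l)
-39680 - x(w(2, -3), -179) = -39680 - (-194 - 1/12*(-179)) = -39680 - (-194 + 179/12) = -39680 - 1*(-2149/12) = -39680 + 2149/12 = -474011/12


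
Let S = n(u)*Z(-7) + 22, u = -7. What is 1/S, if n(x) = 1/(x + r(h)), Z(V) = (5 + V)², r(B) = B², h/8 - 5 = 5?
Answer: 6393/140650 ≈ 0.045453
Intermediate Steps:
h = 80 (h = 40 + 8*5 = 40 + 40 = 80)
n(x) = 1/(6400 + x) (n(x) = 1/(x + 80²) = 1/(x + 6400) = 1/(6400 + x))
S = 140650/6393 (S = (5 - 7)²/(6400 - 7) + 22 = (-2)²/6393 + 22 = (1/6393)*4 + 22 = 4/6393 + 22 = 140650/6393 ≈ 22.001)
1/S = 1/(140650/6393) = 6393/140650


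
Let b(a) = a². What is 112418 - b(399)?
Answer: -46783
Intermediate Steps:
112418 - b(399) = 112418 - 1*399² = 112418 - 1*159201 = 112418 - 159201 = -46783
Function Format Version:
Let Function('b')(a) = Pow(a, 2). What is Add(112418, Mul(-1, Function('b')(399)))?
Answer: -46783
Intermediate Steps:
Add(112418, Mul(-1, Function('b')(399))) = Add(112418, Mul(-1, Pow(399, 2))) = Add(112418, Mul(-1, 159201)) = Add(112418, -159201) = -46783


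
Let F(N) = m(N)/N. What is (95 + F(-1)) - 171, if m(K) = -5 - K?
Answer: -72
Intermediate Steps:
F(N) = (-5 - N)/N
(95 + F(-1)) - 171 = (95 + (-5 - 1*(-1))/(-1)) - 171 = (95 - (-5 + 1)) - 171 = (95 - 1*(-4)) - 171 = (95 + 4) - 171 = 99 - 171 = -72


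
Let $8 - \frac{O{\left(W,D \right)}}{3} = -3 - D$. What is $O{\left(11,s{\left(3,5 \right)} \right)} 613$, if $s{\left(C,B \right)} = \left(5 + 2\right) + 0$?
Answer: $33102$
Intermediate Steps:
$s{\left(C,B \right)} = 7$ ($s{\left(C,B \right)} = 7 + 0 = 7$)
$O{\left(W,D \right)} = 33 + 3 D$ ($O{\left(W,D \right)} = 24 - 3 \left(-3 - D\right) = 24 + \left(9 + 3 D\right) = 33 + 3 D$)
$O{\left(11,s{\left(3,5 \right)} \right)} 613 = \left(33 + 3 \cdot 7\right) 613 = \left(33 + 21\right) 613 = 54 \cdot 613 = 33102$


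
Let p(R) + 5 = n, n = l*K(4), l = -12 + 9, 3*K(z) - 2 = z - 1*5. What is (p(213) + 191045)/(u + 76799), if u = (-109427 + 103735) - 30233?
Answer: 191039/40874 ≈ 4.6739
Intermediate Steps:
K(z) = -1 + z/3 (K(z) = ⅔ + (z - 1*5)/3 = ⅔ + (z - 5)/3 = ⅔ + (-5 + z)/3 = ⅔ + (-5/3 + z/3) = -1 + z/3)
l = -3
u = -35925 (u = -5692 - 30233 = -35925)
n = -1 (n = -3*(-1 + (⅓)*4) = -3*(-1 + 4/3) = -3*⅓ = -1)
p(R) = -6 (p(R) = -5 - 1 = -6)
(p(213) + 191045)/(u + 76799) = (-6 + 191045)/(-35925 + 76799) = 191039/40874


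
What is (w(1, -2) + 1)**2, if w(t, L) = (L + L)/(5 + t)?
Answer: 1/9 ≈ 0.11111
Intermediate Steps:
w(t, L) = 2*L/(5 + t) (w(t, L) = (2*L)/(5 + t) = 2*L/(5 + t))
(w(1, -2) + 1)**2 = (2*(-2)/(5 + 1) + 1)**2 = (2*(-2)/6 + 1)**2 = (2*(-2)*(1/6) + 1)**2 = (-2/3 + 1)**2 = (1/3)**2 = 1/9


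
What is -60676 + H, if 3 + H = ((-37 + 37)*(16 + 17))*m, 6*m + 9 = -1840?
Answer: -60679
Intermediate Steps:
m = -1849/6 (m = -3/2 + (⅙)*(-1840) = -3/2 - 920/3 = -1849/6 ≈ -308.17)
H = -3 (H = -3 + ((-37 + 37)*(16 + 17))*(-1849/6) = -3 + (0*33)*(-1849/6) = -3 + 0*(-1849/6) = -3 + 0 = -3)
-60676 + H = -60676 - 3 = -60679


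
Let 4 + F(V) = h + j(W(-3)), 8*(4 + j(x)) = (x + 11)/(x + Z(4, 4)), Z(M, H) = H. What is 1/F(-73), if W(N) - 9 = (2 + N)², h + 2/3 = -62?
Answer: -48/3383 ≈ -0.014189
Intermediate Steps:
h = -188/3 (h = -⅔ - 62 = -188/3 ≈ -62.667)
W(N) = 9 + (2 + N)²
j(x) = -4 + (11 + x)/(8*(4 + x)) (j(x) = -4 + ((x + 11)/(x + 4))/8 = -4 + ((11 + x)/(4 + x))/8 = -4 + (11 + x)/(8*(4 + x)))
F(V) = -3383/48 (F(V) = -4 + (-188/3 + (-117 - 31*(9 + (2 - 3)²))/(8*(4 + (9 + (2 - 3)²)))) = -4 + (-188/3 + (-117 - 31*(9 + (-1)²))/(8*(4 + (9 + (-1)²)))) = -4 + (-188/3 + (-117 - 31*(9 + 1))/(8*(4 + (9 + 1)))) = -4 + (-188/3 + (-117 - 31*10)/(8*(4 + 10))) = -4 + (-188/3 + (⅛)*(-117 - 310)/14) = -4 + (-188/3 + (⅛)*(1/14)*(-427)) = -4 + (-188/3 - 61/16) = -4 - 3191/48 = -3383/48)
1/F(-73) = 1/(-3383/48) = -48/3383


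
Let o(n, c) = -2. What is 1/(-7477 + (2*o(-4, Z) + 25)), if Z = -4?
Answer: -1/7456 ≈ -0.00013412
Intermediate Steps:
1/(-7477 + (2*o(-4, Z) + 25)) = 1/(-7477 + (2*(-2) + 25)) = 1/(-7477 + (-4 + 25)) = 1/(-7477 + 21) = 1/(-7456) = -1/7456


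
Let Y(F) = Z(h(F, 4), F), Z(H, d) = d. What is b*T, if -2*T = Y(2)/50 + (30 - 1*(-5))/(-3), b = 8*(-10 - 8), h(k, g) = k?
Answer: -20928/25 ≈ -837.12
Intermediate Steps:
b = -144 (b = 8*(-18) = -144)
Y(F) = F
T = 436/75 (T = -(2/50 + (30 - 1*(-5))/(-3))/2 = -(2*(1/50) + (30 + 5)*(-⅓))/2 = -(1/25 + 35*(-⅓))/2 = -(1/25 - 35/3)/2 = -½*(-872/75) = 436/75 ≈ 5.8133)
b*T = -144*436/75 = -20928/25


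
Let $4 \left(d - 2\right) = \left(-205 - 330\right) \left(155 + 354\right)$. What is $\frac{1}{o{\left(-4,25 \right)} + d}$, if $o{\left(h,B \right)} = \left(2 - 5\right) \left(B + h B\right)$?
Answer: $- \frac{4}{271407} \approx -1.4738 \cdot 10^{-5}$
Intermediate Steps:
$d = - \frac{272307}{4}$ ($d = 2 + \frac{\left(-205 - 330\right) \left(155 + 354\right)}{4} = 2 + \frac{\left(-535\right) 509}{4} = 2 + \frac{1}{4} \left(-272315\right) = 2 - \frac{272315}{4} = - \frac{272307}{4} \approx -68077.0$)
$o{\left(h,B \right)} = - 3 B - 3 B h$ ($o{\left(h,B \right)} = - 3 \left(B + B h\right) = - 3 B - 3 B h$)
$\frac{1}{o{\left(-4,25 \right)} + d} = \frac{1}{\left(-3\right) 25 \left(1 - 4\right) - \frac{272307}{4}} = \frac{1}{\left(-3\right) 25 \left(-3\right) - \frac{272307}{4}} = \frac{1}{225 - \frac{272307}{4}} = \frac{1}{- \frac{271407}{4}} = - \frac{4}{271407}$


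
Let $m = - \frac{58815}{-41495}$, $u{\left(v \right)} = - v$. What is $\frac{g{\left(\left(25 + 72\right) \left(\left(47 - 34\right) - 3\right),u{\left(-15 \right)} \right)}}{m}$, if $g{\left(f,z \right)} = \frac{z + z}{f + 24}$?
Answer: $\frac{41495}{1948737} \approx 0.021293$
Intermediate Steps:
$g{\left(f,z \right)} = \frac{2 z}{24 + f}$
$m = \frac{11763}{8299}$ ($m = \left(-58815\right) \left(- \frac{1}{41495}\right) = \frac{11763}{8299} \approx 1.4174$)
$\frac{g{\left(\left(25 + 72\right) \left(\left(47 - 34\right) - 3\right),u{\left(-15 \right)} \right)}}{m} = \frac{2 \left(\left(-1\right) \left(-15\right)\right) \frac{1}{24 + \left(25 + 72\right) \left(\left(47 - 34\right) - 3\right)}}{\frac{11763}{8299}} = 2 \cdot 15 \frac{1}{24 + 97 \left(13 - 3\right)} \frac{8299}{11763} = 2 \cdot 15 \frac{1}{24 + 97 \cdot 10} \cdot \frac{8299}{11763} = 2 \cdot 15 \frac{1}{24 + 970} \cdot \frac{8299}{11763} = 2 \cdot 15 \cdot \frac{1}{994} \cdot \frac{8299}{11763} = \frac{15}{497} \cdot \frac{8299}{11763} = \frac{41495}{1948737}$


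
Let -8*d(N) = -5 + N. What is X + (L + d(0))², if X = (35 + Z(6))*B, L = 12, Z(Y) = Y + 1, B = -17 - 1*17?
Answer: -81191/64 ≈ -1268.6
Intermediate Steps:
B = -34 (B = -17 - 17 = -34)
Z(Y) = 1 + Y
d(N) = 5/8 - N/8 (d(N) = -(-5 + N)/8 = 5/8 - N/8)
X = -1428 (X = (35 + (1 + 6))*(-34) = (35 + 7)*(-34) = 42*(-34) = -1428)
X + (L + d(0))² = -1428 + (12 + (5/8 - ⅛*0))² = -1428 + (12 + (5/8 + 0))² = -1428 + (12 + 5/8)² = -1428 + (101/8)² = -1428 + 10201/64 = -81191/64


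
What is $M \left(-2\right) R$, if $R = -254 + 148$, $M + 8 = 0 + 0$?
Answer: $-1696$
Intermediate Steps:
$M = -8$ ($M = -8 + \left(0 + 0\right) = -8 + 0 = -8$)
$R = -106$
$M \left(-2\right) R = \left(-8\right) \left(-2\right) \left(-106\right) = 16 \left(-106\right) = -1696$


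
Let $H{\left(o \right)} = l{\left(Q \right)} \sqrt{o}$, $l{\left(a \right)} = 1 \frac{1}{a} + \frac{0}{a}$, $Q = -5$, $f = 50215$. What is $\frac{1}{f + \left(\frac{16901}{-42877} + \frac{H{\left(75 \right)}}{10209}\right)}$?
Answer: $\frac{3207184861217312940666}{161047523617037012885926403} + \frac{6256201549987 \sqrt{3}}{161047523617037012885926403} \approx 1.9915 \cdot 10^{-5}$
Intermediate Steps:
$l{\left(a \right)} = \frac{1}{a}$ ($l{\left(a \right)} = \frac{1}{a} + 0 = \frac{1}{a}$)
$H{\left(o \right)} = - \frac{\sqrt{o}}{5}$ ($H{\left(o \right)} = \frac{\sqrt{o}}{-5} = - \frac{\sqrt{o}}{5}$)
$\frac{1}{f + \left(\frac{16901}{-42877} + \frac{H{\left(75 \right)}}{10209}\right)} = \frac{1}{50215 + \left(\frac{16901}{-42877} + \frac{\left(- \frac{1}{5}\right) \sqrt{75}}{10209}\right)} = \frac{1}{50215 + \left(16901 \left(- \frac{1}{42877}\right) + - \frac{5 \sqrt{3}}{5} \cdot \frac{1}{10209}\right)} = \frac{1}{50215 - \left(\frac{16901}{42877} - - \sqrt{3} \cdot \frac{1}{10209}\right)} = \frac{1}{50215 - \left(\frac{16901}{42877} + \frac{\sqrt{3}}{10209}\right)} = \frac{1}{\frac{2153051654}{42877} - \frac{\sqrt{3}}{10209}}$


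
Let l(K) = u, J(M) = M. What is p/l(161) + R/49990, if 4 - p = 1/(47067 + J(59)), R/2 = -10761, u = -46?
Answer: -28039285241/54184061020 ≈ -0.51748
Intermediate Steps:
R = -21522 (R = 2*(-10761) = -21522)
p = 188503/47126 (p = 4 - 1/(47067 + 59) = 4 - 1/47126 = 188503/47126 ≈ 4.0000)
l(K) = -46
p/l(161) + R/49990 = (188503/47126)/(-46) - 21522/49990 = (188503/47126)*(-1/46) - 21522*1/49990 = -188503/2167796 - 10761/24995 = -28039285241/54184061020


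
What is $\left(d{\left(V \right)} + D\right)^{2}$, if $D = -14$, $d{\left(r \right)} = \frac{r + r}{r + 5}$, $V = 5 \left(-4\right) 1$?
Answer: $\frac{1156}{9} \approx 128.44$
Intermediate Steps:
$V = -20$ ($V = \left(-20\right) 1 = -20$)
$d{\left(r \right)} = \frac{2 r}{5 + r}$
$\left(d{\left(V \right)} + D\right)^{2} = \left(2 \left(-20\right) \frac{1}{5 - 20} - 14\right)^{2} = \left(2 \left(-20\right) \frac{1}{-15} - 14\right)^{2} = \left(2 \left(-20\right) \left(- \frac{1}{15}\right) - 14\right)^{2} = \left(\frac{8}{3} - 14\right)^{2} = \left(- \frac{34}{3}\right)^{2} = \frac{1156}{9}$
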